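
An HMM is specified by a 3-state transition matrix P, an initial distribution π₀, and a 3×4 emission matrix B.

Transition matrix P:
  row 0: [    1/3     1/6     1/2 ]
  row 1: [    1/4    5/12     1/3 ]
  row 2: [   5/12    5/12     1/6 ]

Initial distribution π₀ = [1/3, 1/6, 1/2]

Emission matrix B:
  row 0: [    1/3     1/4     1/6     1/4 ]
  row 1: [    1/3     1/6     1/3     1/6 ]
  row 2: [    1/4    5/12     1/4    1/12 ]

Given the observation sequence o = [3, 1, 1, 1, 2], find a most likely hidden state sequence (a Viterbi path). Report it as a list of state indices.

path = [0, 2, 0, 2, 1]

t=0: δ = [8.333e-02, 2.778e-02, 4.167e-02]  (obs o_0=3)
t=1: δ = [6.944e-03, 2.894e-03, 1.736e-02]  ψ = [0, 2, 0]  (obs o_1=1)
t=2: δ = [1.808e-03, 1.206e-03, 1.447e-03]  ψ = [2, 2, 0]  (obs o_2=1)
t=3: δ = [1.507e-04, 1.005e-04, 3.768e-04]  ψ = [0, 2, 0]  (obs o_3=1)
t=4: δ = [2.616e-05, 5.233e-05, 1.884e-05]  ψ = [2, 2, 0]  (obs o_4=2)
backtrack: best end state = 1; path = [0, 2, 0, 2, 1]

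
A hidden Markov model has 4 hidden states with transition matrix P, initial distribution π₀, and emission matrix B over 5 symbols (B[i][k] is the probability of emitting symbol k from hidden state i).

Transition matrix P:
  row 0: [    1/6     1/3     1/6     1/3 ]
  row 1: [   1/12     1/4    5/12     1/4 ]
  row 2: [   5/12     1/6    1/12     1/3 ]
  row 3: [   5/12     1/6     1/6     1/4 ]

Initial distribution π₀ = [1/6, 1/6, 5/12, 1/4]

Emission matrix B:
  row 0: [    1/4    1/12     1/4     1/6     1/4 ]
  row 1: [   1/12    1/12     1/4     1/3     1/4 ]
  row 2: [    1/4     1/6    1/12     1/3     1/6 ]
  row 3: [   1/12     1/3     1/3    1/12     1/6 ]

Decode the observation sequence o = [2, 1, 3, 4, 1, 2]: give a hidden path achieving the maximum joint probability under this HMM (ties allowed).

t=0: δ = [4.167e-02, 4.167e-02, 3.472e-02, 8.333e-02]  (obs o_0=2)
t=1: δ = [2.894e-03, 1.157e-03, 2.894e-03, 6.944e-03]  ψ = [3, 0, 1, 3]  (obs o_1=1)
t=2: δ = [4.823e-04, 3.858e-04, 3.858e-04, 1.447e-04]  ψ = [3, 3, 3, 3]  (obs o_2=3)
t=3: δ = [4.019e-05, 4.019e-05, 2.679e-05, 2.679e-05]  ψ = [2, 0, 1, 0]  (obs o_3=4)
t=4: δ = [9.303e-07, 1.116e-06, 2.791e-06, 4.465e-06]  ψ = [2, 0, 1, 0]  (obs o_4=1)
t=5: δ = [4.651e-07, 1.861e-07, 6.202e-08, 3.721e-07]  ψ = [3, 3, 3, 3]  (obs o_5=2)
backtrack: best end state = 0; path = [3, 3, 2, 0, 3, 0]

path = [3, 3, 2, 0, 3, 0]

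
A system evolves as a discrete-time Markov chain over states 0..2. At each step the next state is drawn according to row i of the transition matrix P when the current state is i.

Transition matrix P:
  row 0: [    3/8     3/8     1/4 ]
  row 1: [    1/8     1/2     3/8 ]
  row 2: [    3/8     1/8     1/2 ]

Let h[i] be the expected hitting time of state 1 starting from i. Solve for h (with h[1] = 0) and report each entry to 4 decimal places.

h = [3.4286, 0.0000, 4.5714]

First-step conditioning: h[1] = 0; for i ≠ 1, h[i] = 1 + Σ_k P[i][k]·h[k].
  h[0] = 1 + 3/8·h[0] + 1/4·h[2]
  h[2] = 1 + 3/8·h[0] + 1/2·h[2]
Solving the 2×2 linear system over states ≠ 1 gives exactly h = [24/7, 0, 32/7] (h[1] = 0 is the target).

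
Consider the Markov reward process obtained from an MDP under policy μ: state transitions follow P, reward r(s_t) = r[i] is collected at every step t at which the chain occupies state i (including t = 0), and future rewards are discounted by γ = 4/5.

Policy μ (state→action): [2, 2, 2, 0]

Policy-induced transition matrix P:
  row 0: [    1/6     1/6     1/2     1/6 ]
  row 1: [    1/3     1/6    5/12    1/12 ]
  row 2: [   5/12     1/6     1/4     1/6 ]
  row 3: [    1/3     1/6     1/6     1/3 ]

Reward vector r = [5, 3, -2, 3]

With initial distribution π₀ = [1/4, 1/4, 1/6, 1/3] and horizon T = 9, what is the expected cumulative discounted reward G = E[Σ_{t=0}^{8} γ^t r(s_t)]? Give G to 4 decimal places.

G = 9.1143

t=0: π = [0.2500, 0.2500, 0.1667, 0.3333], E[r] = 2.6667, γ^t·E[r] = 2.666667, running G = 2.666667
t=1: π = [0.3056, 0.1667, 0.3264, 0.2014], E[r] = 1.9792, γ^t·E[r] = 1.583333, running G = 4.250000
t=2: π = [0.3096, 0.1667, 0.3374, 0.1863], E[r] = 1.9323, γ^t·E[r] = 1.236667, running G = 5.486667
t=3: π = [0.3098, 0.1667, 0.3397, 0.1838], E[r] = 1.9214, γ^t·E[r] = 0.983778, running G = 6.470444
t=4: π = [0.3100, 0.1667, 0.3399, 0.1834], E[r] = 1.9204, γ^t·E[r] = 0.786593, running G = 7.257037
t=5: π = [0.3100, 0.1667, 0.3400, 0.1833], E[r] = 1.9200, γ^t·E[r] = 0.629155, running G = 7.886192
t=6: π = [0.3100, 0.1667, 0.3400, 0.1833], E[r] = 1.9200, γ^t·E[r] = 0.503320, running G = 8.389512
t=7: π = [0.3100, 0.1667, 0.3400, 0.1833], E[r] = 1.9200, γ^t·E[r] = 0.402653, running G = 8.792165
t=8: π = [0.3100, 0.1667, 0.3400, 0.1833], E[r] = 1.9200, γ^t·E[r] = 0.322123, running G = 9.114288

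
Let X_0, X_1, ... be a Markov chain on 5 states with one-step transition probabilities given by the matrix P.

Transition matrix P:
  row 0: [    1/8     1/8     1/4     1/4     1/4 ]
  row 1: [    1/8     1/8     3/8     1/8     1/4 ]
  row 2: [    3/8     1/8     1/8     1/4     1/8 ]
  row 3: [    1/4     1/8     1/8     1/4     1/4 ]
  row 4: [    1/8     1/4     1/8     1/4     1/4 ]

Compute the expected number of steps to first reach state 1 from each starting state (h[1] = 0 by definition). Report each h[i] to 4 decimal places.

h = [6.5100, 0.0000, 6.6017, 6.4986, 5.6848]

First-step conditioning: h[1] = 0; for i ≠ 1, h[i] = 1 + Σ_k P[i][k]·h[k].
  h[0] = 1 + 1/8·h[0] + 1/4·h[2] + 1/4·h[3] + 1/4·h[4]
  h[2] = 1 + 3/8·h[0] + 1/8·h[2] + 1/4·h[3] + 1/8·h[4]
  h[3] = 1 + 1/4·h[0] + 1/8·h[2] + 1/4·h[3] + 1/4·h[4]
  h[4] = 1 + 1/8·h[0] + 1/8·h[2] + 1/4·h[3] + 1/4·h[4]
Solving the 4×4 linear system over states ≠ 1 gives exactly h = [2272/349, 0, 2304/349, 2268/349, 1984/349] (h[1] = 0 is the target).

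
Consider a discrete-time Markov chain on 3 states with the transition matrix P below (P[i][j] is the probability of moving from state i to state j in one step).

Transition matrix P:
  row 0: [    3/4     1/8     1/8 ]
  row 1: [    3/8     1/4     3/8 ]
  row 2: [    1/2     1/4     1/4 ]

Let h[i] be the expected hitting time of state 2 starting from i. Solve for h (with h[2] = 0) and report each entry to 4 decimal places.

First-step conditioning: h[2] = 0; for i ≠ 2, h[i] = 1 + Σ_k P[i][k]·h[k].
  h[0] = 1 + 3/4·h[0] + 1/8·h[1]
  h[1] = 1 + 3/8·h[0] + 1/4·h[1]
Solving the 2×2 linear system over states ≠ 2 gives exactly h = [56/9, 40/9, 0] (h[2] = 0 is the target).

h = [6.2222, 4.4444, 0.0000]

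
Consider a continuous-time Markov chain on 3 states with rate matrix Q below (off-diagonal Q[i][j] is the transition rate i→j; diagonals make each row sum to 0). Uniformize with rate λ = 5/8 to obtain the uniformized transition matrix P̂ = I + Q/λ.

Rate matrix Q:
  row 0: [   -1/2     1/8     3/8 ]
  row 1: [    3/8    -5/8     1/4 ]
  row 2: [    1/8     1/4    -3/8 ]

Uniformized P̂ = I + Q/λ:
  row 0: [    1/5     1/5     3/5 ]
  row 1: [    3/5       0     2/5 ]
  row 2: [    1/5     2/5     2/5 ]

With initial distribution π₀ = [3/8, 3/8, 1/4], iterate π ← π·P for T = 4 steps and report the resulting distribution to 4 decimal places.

π = [0.2968, 0.2424, 0.4608]

t=0: π = [0.3750, 0.3750, 0.2500]
t=1: π = [0.3500, 0.1750, 0.4750]
t=2: π = [0.2700, 0.2600, 0.4700]
t=3: π = [0.3040, 0.2420, 0.4540]
t=4: π = [0.2968, 0.2424, 0.4608]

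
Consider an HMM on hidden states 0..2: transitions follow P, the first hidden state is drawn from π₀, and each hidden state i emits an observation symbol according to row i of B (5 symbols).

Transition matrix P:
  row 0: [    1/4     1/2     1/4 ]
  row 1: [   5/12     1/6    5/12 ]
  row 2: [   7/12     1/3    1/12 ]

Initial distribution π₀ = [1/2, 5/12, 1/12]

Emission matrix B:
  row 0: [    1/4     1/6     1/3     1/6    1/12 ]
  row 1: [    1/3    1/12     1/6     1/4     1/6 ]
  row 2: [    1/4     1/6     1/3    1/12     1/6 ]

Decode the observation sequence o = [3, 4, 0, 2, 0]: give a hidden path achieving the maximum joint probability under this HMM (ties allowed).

t=0: δ = [8.333e-02, 1.042e-01, 6.944e-03]  (obs o_0=3)
t=1: δ = [3.617e-03, 6.944e-03, 7.234e-03]  ψ = [1, 0, 1]  (obs o_1=4)
t=2: δ = [1.055e-03, 8.038e-04, 7.234e-04]  ψ = [2, 2, 1]  (obs o_2=0)
t=3: δ = [1.407e-04, 8.791e-05, 1.116e-04]  ψ = [2, 0, 1]  (obs o_3=2)
t=4: δ = [1.628e-05, 2.344e-05, 9.157e-06]  ψ = [2, 0, 1]  (obs o_4=0)
backtrack: best end state = 1; path = [0, 1, 2, 0, 1]

path = [0, 1, 2, 0, 1]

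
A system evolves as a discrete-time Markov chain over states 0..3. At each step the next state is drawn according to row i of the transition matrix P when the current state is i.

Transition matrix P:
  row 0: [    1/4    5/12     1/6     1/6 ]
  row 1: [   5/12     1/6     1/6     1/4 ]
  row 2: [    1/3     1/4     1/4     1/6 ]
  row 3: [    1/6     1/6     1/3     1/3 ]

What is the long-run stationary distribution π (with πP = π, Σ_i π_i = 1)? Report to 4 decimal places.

Balance equations π_j = Σ_i π_i·P[i][j]:
  π_0 = 1/4·π_0 + 5/12·π_1 + 1/3·π_2 + 1/6·π_3
  π_1 = 5/12·π_0 + 1/6·π_1 + 1/4·π_2 + 1/6·π_3
  π_2 = 1/6·π_0 + 1/6·π_1 + 1/4·π_2 + 1/3·π_3
  normalize: π_0 + π_1 + π_2 + π_3 = 1
Solving the linear system gives exactly π = [494/1687, 436/1687, 376/1687, 381/1687].

π = [0.2928, 0.2584, 0.2229, 0.2258]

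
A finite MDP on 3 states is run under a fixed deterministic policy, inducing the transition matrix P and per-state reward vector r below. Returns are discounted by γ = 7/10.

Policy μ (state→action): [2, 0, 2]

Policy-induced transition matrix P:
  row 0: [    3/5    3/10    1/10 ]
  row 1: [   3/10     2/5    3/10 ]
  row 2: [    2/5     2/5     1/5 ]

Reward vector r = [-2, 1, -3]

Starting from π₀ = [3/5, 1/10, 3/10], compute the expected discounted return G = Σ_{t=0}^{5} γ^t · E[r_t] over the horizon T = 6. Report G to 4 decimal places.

G = -4.1947

t=0: π = [0.6000, 0.1000, 0.3000], E[r] = -2.0000, γ^t·E[r] = -2.000000, running G = -2.000000
t=1: π = [0.5100, 0.3400, 0.1500], E[r] = -1.1300, γ^t·E[r] = -0.791000, running G = -2.791000
t=2: π = [0.4680, 0.3490, 0.1830], E[r] = -1.1360, γ^t·E[r] = -0.556640, running G = -3.347640
t=3: π = [0.4587, 0.3532, 0.1881], E[r] = -1.1285, γ^t·E[r] = -0.387076, running G = -3.734716
t=4: π = [0.4564, 0.3541, 0.1895], E[r] = -1.1271, γ^t·E[r] = -0.270607, running G = -4.005323
t=5: π = [0.4559, 0.3544, 0.1898], E[r] = -1.1267, γ^t·E[r] = -0.189364, running G = -4.194687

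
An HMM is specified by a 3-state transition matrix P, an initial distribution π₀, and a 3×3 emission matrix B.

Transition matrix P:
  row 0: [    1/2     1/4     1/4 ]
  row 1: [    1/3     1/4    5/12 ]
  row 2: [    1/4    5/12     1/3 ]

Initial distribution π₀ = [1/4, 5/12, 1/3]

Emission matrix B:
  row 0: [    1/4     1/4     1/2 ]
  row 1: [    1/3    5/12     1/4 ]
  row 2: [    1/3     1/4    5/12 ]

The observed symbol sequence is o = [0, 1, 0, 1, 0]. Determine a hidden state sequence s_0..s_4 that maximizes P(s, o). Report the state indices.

path = [2, 1, 2, 1, 2]

t=0: δ = [6.250e-02, 1.389e-01, 1.111e-01]  (obs o_0=0)
t=1: δ = [1.157e-02, 1.929e-02, 1.447e-02]  ψ = [1, 2, 1]  (obs o_1=1)
t=2: δ = [1.608e-03, 2.009e-03, 2.679e-03]  ψ = [1, 2, 1]  (obs o_2=0)
t=3: δ = [2.009e-04, 4.651e-04, 2.233e-04]  ψ = [0, 2, 2]  (obs o_3=1)
t=4: δ = [3.876e-05, 3.876e-05, 6.460e-05]  ψ = [1, 1, 1]  (obs o_4=0)
backtrack: best end state = 2; path = [2, 1, 2, 1, 2]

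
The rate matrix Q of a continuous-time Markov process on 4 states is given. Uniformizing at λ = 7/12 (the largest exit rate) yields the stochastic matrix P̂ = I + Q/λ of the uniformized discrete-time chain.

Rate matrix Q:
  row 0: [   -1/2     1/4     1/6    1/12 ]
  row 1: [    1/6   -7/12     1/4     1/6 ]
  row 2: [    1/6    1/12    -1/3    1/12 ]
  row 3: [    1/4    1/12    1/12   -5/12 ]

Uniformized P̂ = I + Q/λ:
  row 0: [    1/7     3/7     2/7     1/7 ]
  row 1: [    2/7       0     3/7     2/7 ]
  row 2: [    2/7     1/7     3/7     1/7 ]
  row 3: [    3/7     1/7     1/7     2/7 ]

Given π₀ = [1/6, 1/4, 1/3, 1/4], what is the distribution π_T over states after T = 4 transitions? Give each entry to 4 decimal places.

π = [0.2751, 0.1939, 0.3322, 0.1988]

t=0: π = [0.1667, 0.2500, 0.3333, 0.2500]
t=1: π = [0.2976, 0.1548, 0.3333, 0.2143]
t=2: π = [0.2738, 0.2058, 0.3248, 0.1956]
t=3: π = [0.2745, 0.1917, 0.3336, 0.2002]
t=4: π = [0.2751, 0.1939, 0.3322, 0.1988]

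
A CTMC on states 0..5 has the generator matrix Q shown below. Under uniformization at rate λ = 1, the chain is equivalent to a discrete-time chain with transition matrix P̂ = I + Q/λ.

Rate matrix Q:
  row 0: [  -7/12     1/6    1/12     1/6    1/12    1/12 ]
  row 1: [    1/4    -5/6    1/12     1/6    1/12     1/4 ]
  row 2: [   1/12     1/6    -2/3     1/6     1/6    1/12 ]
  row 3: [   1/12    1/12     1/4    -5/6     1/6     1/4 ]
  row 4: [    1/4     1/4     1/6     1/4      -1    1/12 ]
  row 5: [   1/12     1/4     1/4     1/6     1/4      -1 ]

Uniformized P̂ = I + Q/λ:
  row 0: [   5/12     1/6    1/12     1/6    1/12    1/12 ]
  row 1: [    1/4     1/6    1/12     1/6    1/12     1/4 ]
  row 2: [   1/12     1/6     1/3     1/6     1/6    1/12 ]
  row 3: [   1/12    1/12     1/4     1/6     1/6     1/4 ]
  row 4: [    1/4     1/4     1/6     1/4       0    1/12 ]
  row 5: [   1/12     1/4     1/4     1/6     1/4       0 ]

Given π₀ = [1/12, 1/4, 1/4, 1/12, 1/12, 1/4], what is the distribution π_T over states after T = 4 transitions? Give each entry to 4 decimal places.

t=0: π = [0.0833, 0.2500, 0.2500, 0.0833, 0.0833, 0.2500]
t=1: π = [0.1667, 0.1875, 0.2083, 0.1736, 0.1458, 0.1181]
t=2: π = [0.1944, 0.1742, 0.1962, 0.1788, 0.1227, 0.1337]
t=3: π = [0.1976, 0.1731, 0.1947, 0.1769, 0.1266, 0.1310]
t=4: π = [0.1992, 0.1734, 0.1939, 0.1772, 0.1256, 0.1308]

π = [0.1992, 0.1734, 0.1939, 0.1772, 0.1256, 0.1308]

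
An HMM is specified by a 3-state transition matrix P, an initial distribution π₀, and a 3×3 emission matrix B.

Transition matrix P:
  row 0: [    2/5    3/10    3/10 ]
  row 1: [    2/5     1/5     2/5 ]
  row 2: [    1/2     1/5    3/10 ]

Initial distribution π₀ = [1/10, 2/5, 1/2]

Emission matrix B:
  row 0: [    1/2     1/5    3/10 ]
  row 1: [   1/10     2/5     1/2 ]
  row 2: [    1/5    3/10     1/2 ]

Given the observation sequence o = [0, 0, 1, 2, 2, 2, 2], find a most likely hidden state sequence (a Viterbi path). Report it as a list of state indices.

path = [2, 0, 1, 2, 0, 1, 2]

t=0: δ = [5.000e-02, 4.000e-02, 1.000e-01]  (obs o_0=0)
t=1: δ = [2.500e-02, 2.000e-03, 6.000e-03]  ψ = [2, 2, 2]  (obs o_1=0)
t=2: δ = [2.000e-03, 3.000e-03, 2.250e-03]  ψ = [0, 0, 0]  (obs o_2=1)
t=3: δ = [3.600e-04, 3.000e-04, 6.000e-04]  ψ = [1, 0, 1]  (obs o_3=2)
t=4: δ = [9.000e-05, 6.000e-05, 9.000e-05]  ψ = [2, 2, 2]  (obs o_4=2)
t=5: δ = [1.350e-05, 1.350e-05, 1.350e-05]  ψ = [2, 0, 0]  (obs o_5=2)
t=6: δ = [2.025e-06, 2.025e-06, 2.700e-06]  ψ = [2, 0, 1]  (obs o_6=2)
backtrack: best end state = 2; path = [2, 0, 1, 2, 0, 1, 2]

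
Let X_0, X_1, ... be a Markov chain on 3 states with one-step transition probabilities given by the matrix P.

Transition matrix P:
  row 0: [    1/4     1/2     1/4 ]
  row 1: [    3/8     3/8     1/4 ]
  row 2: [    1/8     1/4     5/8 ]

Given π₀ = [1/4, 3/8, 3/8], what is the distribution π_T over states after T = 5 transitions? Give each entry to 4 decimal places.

t=0: π = [0.2500, 0.3750, 0.3750]
t=1: π = [0.2500, 0.3594, 0.3906]
t=2: π = [0.2461, 0.3574, 0.3965]
t=3: π = [0.2451, 0.3562, 0.3987]
t=4: π = [0.2447, 0.3558, 0.3995]
t=5: π = [0.2445, 0.3556, 0.3998]

π = [0.2445, 0.3556, 0.3998]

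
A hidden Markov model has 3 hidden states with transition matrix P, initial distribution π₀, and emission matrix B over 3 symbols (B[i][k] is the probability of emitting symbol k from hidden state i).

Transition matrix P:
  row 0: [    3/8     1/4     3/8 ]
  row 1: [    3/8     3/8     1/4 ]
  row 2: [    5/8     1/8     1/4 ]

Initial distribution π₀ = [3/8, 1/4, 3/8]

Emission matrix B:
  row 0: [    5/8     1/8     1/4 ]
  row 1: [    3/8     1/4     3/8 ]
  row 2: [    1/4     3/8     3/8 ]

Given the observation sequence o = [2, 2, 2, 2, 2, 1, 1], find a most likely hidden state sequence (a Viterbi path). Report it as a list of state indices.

path = [2, 0, 2, 0, 2, 0, 2]

t=0: δ = [9.375e-02, 9.375e-02, 1.406e-01]  (obs o_0=2)
t=1: δ = [2.197e-02, 1.318e-02, 1.318e-02]  ψ = [2, 1, 0]  (obs o_1=2)
t=2: δ = [2.060e-03, 2.060e-03, 3.090e-03]  ψ = [0, 0, 0]  (obs o_2=2)
t=3: δ = [4.828e-04, 2.897e-04, 2.897e-04]  ψ = [2, 1, 0]  (obs o_3=2)
t=4: δ = [4.526e-05, 4.526e-05, 6.789e-05]  ψ = [0, 0, 0]  (obs o_4=2)
t=5: δ = [5.304e-06, 4.243e-06, 6.365e-06]  ψ = [2, 1, 0]  (obs o_5=1)
t=6: δ = [4.973e-07, 3.978e-07, 7.459e-07]  ψ = [2, 1, 0]  (obs o_6=1)
backtrack: best end state = 2; path = [2, 0, 2, 0, 2, 0, 2]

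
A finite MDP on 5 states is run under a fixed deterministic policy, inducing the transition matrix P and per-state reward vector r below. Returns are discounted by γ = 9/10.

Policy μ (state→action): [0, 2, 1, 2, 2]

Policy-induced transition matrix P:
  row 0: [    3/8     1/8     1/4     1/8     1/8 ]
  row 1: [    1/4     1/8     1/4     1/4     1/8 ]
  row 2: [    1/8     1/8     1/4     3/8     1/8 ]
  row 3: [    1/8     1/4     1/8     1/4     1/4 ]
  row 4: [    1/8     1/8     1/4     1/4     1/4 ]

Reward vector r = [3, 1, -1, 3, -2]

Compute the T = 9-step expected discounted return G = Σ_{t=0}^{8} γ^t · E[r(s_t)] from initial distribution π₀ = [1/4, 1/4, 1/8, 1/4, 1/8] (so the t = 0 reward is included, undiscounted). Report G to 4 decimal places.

t=0: π = [0.2500, 0.2500, 0.1250, 0.2500, 0.1250], E[r] = 1.3750, γ^t·E[r] = 1.375000, running G = 1.375000
t=1: π = [0.2188, 0.1563, 0.2188, 0.2344, 0.1719], E[r] = 0.9531, γ^t·E[r] = 0.857813, running G = 2.232813
t=2: π = [0.1992, 0.1543, 0.2207, 0.2500, 0.1758], E[r] = 0.9297, γ^t·E[r] = 0.753047, running G = 2.985859
t=3: π = [0.1941, 0.1563, 0.2188, 0.2527, 0.1782], E[r] = 0.9214, γ^t·E[r] = 0.671691, running G = 3.657550
t=4: π = [0.1931, 0.1566, 0.2184, 0.2531, 0.1789], E[r] = 0.9189, γ^t·E[r] = 0.602860, running G = 4.260410
t=5: π = [0.1928, 0.1566, 0.2184, 0.2532, 0.1790], E[r] = 0.9183, γ^t·E[r] = 0.542250, running G = 4.802660
t=6: π = [0.1928, 0.1566, 0.2184, 0.2532, 0.1790], E[r] = 0.9182, γ^t·E[r] = 0.487964, running G = 5.290624
t=7: π = [0.1928, 0.1566, 0.2184, 0.2532, 0.1790], E[r] = 0.9182, γ^t·E[r] = 0.439156, running G = 5.729780
t=8: π = [0.1928, 0.1566, 0.2184, 0.2532, 0.1790], E[r] = 0.9182, γ^t·E[r] = 0.395238, running G = 6.125017

G = 6.1250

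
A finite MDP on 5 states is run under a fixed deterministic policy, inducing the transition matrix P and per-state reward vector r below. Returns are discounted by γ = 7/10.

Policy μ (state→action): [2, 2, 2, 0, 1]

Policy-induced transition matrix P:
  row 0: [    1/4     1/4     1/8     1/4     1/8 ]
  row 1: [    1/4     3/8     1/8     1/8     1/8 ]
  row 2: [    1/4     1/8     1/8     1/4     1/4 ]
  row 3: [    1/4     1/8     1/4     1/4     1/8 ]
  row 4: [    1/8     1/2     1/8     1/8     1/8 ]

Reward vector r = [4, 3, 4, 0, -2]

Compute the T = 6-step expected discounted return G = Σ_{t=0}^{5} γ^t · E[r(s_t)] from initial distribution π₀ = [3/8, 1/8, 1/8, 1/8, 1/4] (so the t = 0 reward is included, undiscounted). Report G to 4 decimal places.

t=0: π = [0.3750, 0.1250, 0.1250, 0.1250, 0.2500], E[r] = 1.8750, γ^t·E[r] = 1.875000, running G = 1.875000
t=1: π = [0.2188, 0.2969, 0.1406, 0.2031, 0.1406], E[r] = 2.0469, γ^t·E[r] = 1.432813, running G = 3.307813
t=2: π = [0.2324, 0.2793, 0.1504, 0.1953, 0.1426], E[r] = 2.0840, γ^t·E[r] = 1.021152, running G = 4.328965
t=3: π = [0.2322, 0.2773, 0.1494, 0.1973, 0.1438], E[r] = 2.0708, γ^t·E[r] = 0.710285, running G = 5.039250
t=4: π = [0.2320, 0.2773, 0.1497, 0.1974, 0.1437], E[r] = 2.0712, γ^t·E[r] = 0.497302, running G = 5.536551
t=5: π = [0.2320, 0.2772, 0.1497, 0.1974, 0.1437], E[r] = 2.0710, γ^t·E[r] = 0.348079, running G = 5.884630

G = 5.8846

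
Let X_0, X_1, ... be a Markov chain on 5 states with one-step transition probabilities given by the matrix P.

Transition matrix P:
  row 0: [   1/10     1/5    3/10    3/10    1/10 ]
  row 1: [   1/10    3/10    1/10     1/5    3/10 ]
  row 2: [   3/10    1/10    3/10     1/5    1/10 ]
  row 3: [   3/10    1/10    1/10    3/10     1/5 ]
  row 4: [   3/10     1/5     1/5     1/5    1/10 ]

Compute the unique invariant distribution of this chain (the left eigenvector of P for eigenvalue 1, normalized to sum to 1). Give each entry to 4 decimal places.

π = [0.2212, 0.1726, 0.2002, 0.2468, 0.1592]

Balance equations π_j = Σ_i π_i·P[i][j]:
  π_0 = 1/10·π_0 + 1/10·π_1 + 3/10·π_2 + 3/10·π_3 + 3/10·π_4
  π_1 = 1/5·π_0 + 3/10·π_1 + 1/10·π_2 + 1/10·π_3 + 1/5·π_4
  π_2 = 3/10·π_0 + 1/10·π_1 + 3/10·π_2 + 1/10·π_3 + 1/5·π_4
  π_3 = 3/10·π_0 + 1/5·π_1 + 1/5·π_2 + 3/10·π_3 + 1/5·π_4
  normalize: π_0 + π_1 + π_2 + π_3 + π_4 = 1
Solving the linear system gives exactly π = [952/4303, 1485/8606, 1723/8606, 1062/4303, 685/4303].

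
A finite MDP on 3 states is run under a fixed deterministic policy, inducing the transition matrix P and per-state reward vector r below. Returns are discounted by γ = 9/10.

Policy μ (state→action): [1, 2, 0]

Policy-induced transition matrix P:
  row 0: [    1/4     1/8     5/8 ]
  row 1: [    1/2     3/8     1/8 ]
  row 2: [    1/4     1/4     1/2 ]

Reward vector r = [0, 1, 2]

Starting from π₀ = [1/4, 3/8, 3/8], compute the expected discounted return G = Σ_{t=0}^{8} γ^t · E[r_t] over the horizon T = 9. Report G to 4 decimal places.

G = 6.8684

t=0: π = [0.2500, 0.3750, 0.3750], E[r] = 1.1250, γ^t·E[r] = 1.125000, running G = 1.125000
t=1: π = [0.3438, 0.2656, 0.3906], E[r] = 1.0469, γ^t·E[r] = 0.942188, running G = 2.067188
t=2: π = [0.3164, 0.2402, 0.4434], E[r] = 1.1270, γ^t·E[r] = 0.912832, running G = 2.980020
t=3: π = [0.3101, 0.2405, 0.4495], E[r] = 1.1394, γ^t·E[r] = 0.830626, running G = 3.810645
t=4: π = [0.3101, 0.2413, 0.4486], E[r] = 1.1385, γ^t·E[r] = 0.746942, running G = 4.557588
t=5: π = [0.3103, 0.2414, 0.4483], E[r] = 1.1380, γ^t·E[r] = 0.671949, running G = 5.229536
t=6: π = [0.3103, 0.2414, 0.4483], E[r] = 1.1379, γ^t·E[r] = 0.604736, running G = 5.834272
t=7: π = [0.3103, 0.2414, 0.4483], E[r] = 1.1379, γ^t·E[r] = 0.544268, running G = 6.378540
t=8: π = [0.3103, 0.2414, 0.4483], E[r] = 1.1379, γ^t·E[r] = 0.489842, running G = 6.868382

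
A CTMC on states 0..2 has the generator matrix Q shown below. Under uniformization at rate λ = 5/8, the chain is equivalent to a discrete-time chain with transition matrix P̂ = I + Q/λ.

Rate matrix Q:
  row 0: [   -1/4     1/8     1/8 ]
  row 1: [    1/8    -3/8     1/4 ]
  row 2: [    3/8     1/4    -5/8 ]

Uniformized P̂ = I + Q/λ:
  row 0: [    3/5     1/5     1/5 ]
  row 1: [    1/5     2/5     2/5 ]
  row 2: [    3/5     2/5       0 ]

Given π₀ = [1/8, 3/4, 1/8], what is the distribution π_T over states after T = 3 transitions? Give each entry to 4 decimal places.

π = [0.4640, 0.3100, 0.2260]

t=0: π = [0.1250, 0.7500, 0.1250]
t=1: π = [0.3000, 0.3750, 0.3250]
t=2: π = [0.4500, 0.3400, 0.2100]
t=3: π = [0.4640, 0.3100, 0.2260]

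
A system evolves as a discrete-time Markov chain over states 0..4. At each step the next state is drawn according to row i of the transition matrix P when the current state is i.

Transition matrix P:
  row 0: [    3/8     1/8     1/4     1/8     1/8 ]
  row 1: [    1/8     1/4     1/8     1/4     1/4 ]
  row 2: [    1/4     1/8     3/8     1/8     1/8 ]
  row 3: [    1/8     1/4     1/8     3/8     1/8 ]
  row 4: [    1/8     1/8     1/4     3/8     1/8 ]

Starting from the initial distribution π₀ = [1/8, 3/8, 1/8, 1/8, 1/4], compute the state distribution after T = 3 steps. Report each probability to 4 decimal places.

t=0: π = [0.1250, 0.3750, 0.1250, 0.1250, 0.2500]
t=1: π = [0.1719, 0.1875, 0.2031, 0.2656, 0.1719]
t=2: π = [0.1934, 0.1816, 0.2188, 0.2578, 0.1484]
t=3: π = [0.2007, 0.1799, 0.2224, 0.2493, 0.1477]

π = [0.2007, 0.1799, 0.2224, 0.2493, 0.1477]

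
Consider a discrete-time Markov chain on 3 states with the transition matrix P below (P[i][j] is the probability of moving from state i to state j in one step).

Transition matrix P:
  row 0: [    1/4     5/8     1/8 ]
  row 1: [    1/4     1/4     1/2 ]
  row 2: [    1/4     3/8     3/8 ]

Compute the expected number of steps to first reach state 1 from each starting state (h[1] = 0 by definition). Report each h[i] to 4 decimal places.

h = [1.7143, 0.0000, 2.2857]

First-step conditioning: h[1] = 0; for i ≠ 1, h[i] = 1 + Σ_k P[i][k]·h[k].
  h[0] = 1 + 1/4·h[0] + 1/8·h[2]
  h[2] = 1 + 1/4·h[0] + 3/8·h[2]
Solving the 2×2 linear system over states ≠ 1 gives exactly h = [12/7, 0, 16/7] (h[1] = 0 is the target).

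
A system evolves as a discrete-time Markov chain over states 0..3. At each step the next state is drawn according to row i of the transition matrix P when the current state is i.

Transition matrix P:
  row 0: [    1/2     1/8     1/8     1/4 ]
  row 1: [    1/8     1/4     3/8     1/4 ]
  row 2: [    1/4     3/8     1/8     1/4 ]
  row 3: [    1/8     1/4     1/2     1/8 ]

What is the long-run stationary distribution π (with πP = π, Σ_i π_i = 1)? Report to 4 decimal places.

Balance equations π_j = Σ_i π_i·P[i][j]:
  π_0 = 1/2·π_0 + 1/8·π_1 + 1/4·π_2 + 1/8·π_3
  π_1 = 1/8·π_0 + 1/4·π_1 + 3/8·π_2 + 1/4·π_3
  π_2 = 1/8·π_0 + 3/8·π_1 + 1/8·π_2 + 1/2·π_3
  normalize: π_0 + π_1 + π_2 + π_3 = 1
Solving the linear system gives exactly π = [119/468, 59/234, 127/468, 2/9].

π = [0.2543, 0.2521, 0.2714, 0.2222]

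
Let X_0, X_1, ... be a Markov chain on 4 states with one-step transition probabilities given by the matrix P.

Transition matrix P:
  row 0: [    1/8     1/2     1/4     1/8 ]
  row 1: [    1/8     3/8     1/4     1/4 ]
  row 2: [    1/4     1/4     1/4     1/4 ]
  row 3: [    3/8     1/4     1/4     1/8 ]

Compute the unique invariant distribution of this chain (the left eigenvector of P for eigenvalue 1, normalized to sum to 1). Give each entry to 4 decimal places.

π = [0.2061, 0.3446, 0.2500, 0.1993]

Balance equations π_j = Σ_i π_i·P[i][j]:
  π_0 = 1/8·π_0 + 1/8·π_1 + 1/4·π_2 + 3/8·π_3
  π_1 = 1/2·π_0 + 3/8·π_1 + 1/4·π_2 + 1/4·π_3
  π_2 = 1/4·π_0 + 1/4·π_1 + 1/4·π_2 + 1/4·π_3
  normalize: π_0 + π_1 + π_2 + π_3 = 1
Solving the linear system gives exactly π = [61/296, 51/148, 1/4, 59/296].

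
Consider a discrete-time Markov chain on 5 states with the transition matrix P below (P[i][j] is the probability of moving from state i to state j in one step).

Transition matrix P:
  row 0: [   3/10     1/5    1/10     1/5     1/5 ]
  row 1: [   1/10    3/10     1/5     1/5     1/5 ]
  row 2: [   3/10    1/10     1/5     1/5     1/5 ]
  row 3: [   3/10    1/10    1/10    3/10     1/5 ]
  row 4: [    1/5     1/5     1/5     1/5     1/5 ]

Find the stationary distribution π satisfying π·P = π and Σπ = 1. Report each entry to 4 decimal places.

Balance equations π_j = Σ_i π_i·P[i][j]:
  π_0 = 3/10·π_0 + 1/10·π_1 + 3/10·π_2 + 3/10·π_3 + 1/5·π_4
  π_1 = 1/5·π_0 + 3/10·π_1 + 1/10·π_2 + 1/10·π_3 + 1/5·π_4
  π_2 = 1/10·π_0 + 1/5·π_1 + 1/5·π_2 + 1/10·π_3 + 1/5·π_4
  π_3 = 1/5·π_0 + 1/5·π_1 + 1/5·π_2 + 3/10·π_3 + 1/5·π_4
  normalize: π_0 + π_1 + π_2 + π_3 + π_4 = 1
Solving the linear system gives exactly π = [10/41, 37/205, 283/1845, 2/9, 1/5].

π = [0.2439, 0.1805, 0.1534, 0.2222, 0.2000]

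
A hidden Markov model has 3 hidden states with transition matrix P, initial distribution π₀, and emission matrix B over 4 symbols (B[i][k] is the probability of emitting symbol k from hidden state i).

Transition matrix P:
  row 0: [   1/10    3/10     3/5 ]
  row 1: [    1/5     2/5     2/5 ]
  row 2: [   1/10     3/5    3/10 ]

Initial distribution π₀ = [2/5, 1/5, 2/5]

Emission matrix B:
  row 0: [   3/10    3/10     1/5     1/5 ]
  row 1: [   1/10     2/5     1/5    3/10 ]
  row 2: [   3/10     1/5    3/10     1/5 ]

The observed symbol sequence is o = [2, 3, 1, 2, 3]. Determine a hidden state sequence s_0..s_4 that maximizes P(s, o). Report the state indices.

t=0: δ = [8.000e-02, 4.000e-02, 1.200e-01]  (obs o_0=2)
t=1: δ = [2.400e-03, 2.160e-02, 9.600e-03]  ψ = [2, 2, 0]  (obs o_1=3)
t=2: δ = [1.296e-03, 3.456e-03, 1.728e-03]  ψ = [1, 1, 1]  (obs o_2=1)
t=3: δ = [1.382e-04, 2.765e-04, 4.147e-04]  ψ = [1, 1, 1]  (obs o_3=2)
t=4: δ = [1.106e-05, 7.465e-05, 2.488e-05]  ψ = [1, 2, 2]  (obs o_4=3)
backtrack: best end state = 1; path = [2, 1, 1, 2, 1]

path = [2, 1, 1, 2, 1]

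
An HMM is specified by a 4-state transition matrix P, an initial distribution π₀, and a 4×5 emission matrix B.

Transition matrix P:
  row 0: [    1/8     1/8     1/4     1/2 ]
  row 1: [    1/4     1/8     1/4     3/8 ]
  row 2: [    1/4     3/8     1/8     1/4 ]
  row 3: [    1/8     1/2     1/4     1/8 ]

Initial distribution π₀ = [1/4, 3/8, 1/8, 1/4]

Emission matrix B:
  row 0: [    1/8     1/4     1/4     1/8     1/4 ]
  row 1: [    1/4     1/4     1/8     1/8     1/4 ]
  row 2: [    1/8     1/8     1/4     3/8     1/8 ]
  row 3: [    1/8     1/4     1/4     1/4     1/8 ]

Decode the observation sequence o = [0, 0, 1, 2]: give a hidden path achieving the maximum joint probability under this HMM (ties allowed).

t=0: δ = [3.125e-02, 9.375e-02, 1.562e-02, 3.125e-02]  (obs o_0=0)
t=1: δ = [2.930e-03, 3.906e-03, 2.930e-03, 4.395e-03]  ψ = [1, 3, 1, 1]  (obs o_1=0)
t=2: δ = [2.441e-04, 5.493e-04, 1.373e-04, 3.662e-04]  ψ = [1, 3, 3, 0]  (obs o_2=1)
t=3: δ = [3.433e-05, 2.289e-05, 3.433e-05, 5.150e-05]  ψ = [1, 3, 1, 1]  (obs o_3=2)
backtrack: best end state = 3; path = [1, 3, 1, 3]

path = [1, 3, 1, 3]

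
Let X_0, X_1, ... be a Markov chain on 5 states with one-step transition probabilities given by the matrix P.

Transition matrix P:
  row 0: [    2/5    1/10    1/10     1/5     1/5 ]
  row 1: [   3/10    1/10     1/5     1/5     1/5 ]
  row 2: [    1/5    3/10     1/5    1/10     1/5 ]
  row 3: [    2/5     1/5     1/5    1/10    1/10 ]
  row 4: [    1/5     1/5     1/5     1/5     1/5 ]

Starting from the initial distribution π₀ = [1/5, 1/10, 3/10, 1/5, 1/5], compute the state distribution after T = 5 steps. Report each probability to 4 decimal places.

t=0: π = [0.2000, 0.1000, 0.3000, 0.2000, 0.2000]
t=1: π = [0.2900, 0.2000, 0.1800, 0.1500, 0.1800]
t=2: π = [0.3080, 0.1690, 0.1710, 0.1670, 0.1850]
t=3: π = [0.3119, 0.1694, 0.1692, 0.1662, 0.1833]
t=4: π = [0.3126, 0.1688, 0.1688, 0.1665, 0.1834]
t=5: π = [0.3127, 0.1687, 0.1687, 0.1665, 0.1834]

π = [0.3127, 0.1687, 0.1687, 0.1665, 0.1834]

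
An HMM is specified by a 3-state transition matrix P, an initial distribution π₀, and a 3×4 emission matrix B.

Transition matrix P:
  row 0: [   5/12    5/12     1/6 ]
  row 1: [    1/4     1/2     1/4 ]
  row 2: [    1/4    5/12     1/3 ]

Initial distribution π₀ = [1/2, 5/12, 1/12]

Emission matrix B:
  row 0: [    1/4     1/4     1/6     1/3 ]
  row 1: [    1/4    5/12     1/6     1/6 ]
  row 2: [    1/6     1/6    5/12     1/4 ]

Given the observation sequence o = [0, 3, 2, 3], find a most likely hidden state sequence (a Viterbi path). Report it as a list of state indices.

t=0: δ = [1.250e-01, 1.042e-01, 1.389e-02]  (obs o_0=0)
t=1: δ = [1.736e-02, 8.681e-03, 6.510e-03]  ψ = [0, 0, 1]  (obs o_1=3)
t=2: δ = [1.206e-03, 1.206e-03, 1.206e-03]  ψ = [0, 0, 0]  (obs o_2=2)
t=3: δ = [1.674e-04, 1.005e-04, 1.005e-04]  ψ = [0, 1, 2]  (obs o_3=3)
backtrack: best end state = 0; path = [0, 0, 0, 0]

path = [0, 0, 0, 0]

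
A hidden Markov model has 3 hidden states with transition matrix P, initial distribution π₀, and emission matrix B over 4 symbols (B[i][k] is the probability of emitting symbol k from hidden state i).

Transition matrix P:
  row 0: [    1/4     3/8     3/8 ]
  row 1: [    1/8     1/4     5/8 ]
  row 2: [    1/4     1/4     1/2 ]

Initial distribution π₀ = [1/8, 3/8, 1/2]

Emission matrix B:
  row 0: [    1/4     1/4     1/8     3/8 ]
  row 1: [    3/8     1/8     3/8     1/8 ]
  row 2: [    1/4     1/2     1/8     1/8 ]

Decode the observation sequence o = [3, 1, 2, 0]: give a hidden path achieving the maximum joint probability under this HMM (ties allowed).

path = [2, 2, 1, 2]

t=0: δ = [4.688e-02, 4.688e-02, 6.250e-02]  (obs o_0=3)
t=1: δ = [3.906e-03, 2.197e-03, 1.562e-02]  ψ = [2, 0, 2]  (obs o_1=1)
t=2: δ = [4.883e-04, 1.465e-03, 9.766e-04]  ψ = [2, 2, 2]  (obs o_2=2)
t=3: δ = [6.104e-05, 1.373e-04, 2.289e-04]  ψ = [2, 1, 1]  (obs o_3=0)
backtrack: best end state = 2; path = [2, 2, 1, 2]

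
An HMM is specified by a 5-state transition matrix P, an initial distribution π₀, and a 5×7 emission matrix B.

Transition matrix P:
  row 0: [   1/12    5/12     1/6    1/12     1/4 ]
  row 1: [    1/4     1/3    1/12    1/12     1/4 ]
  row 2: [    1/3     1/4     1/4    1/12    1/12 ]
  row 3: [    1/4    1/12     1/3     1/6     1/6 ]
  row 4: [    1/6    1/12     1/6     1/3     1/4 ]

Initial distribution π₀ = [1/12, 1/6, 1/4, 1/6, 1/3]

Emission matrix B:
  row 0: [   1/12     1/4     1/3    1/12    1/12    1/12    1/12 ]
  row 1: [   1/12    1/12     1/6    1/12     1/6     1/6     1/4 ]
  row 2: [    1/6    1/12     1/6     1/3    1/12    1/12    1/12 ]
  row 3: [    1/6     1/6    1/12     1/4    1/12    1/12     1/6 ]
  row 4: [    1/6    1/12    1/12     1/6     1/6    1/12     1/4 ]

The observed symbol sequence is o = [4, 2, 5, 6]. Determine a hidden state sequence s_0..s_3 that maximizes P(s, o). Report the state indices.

path = [4, 0, 1, 1]

t=0: δ = [6.944e-03, 2.778e-02, 2.083e-02, 1.389e-02, 5.556e-02]  (obs o_0=4)
t=1: δ = [3.086e-03, 1.543e-03, 1.543e-03, 1.543e-03, 1.157e-03]  ψ = [4, 1, 4, 4, 4]  (obs o_1=2)
t=2: δ = [4.287e-05, 2.143e-04, 4.287e-05, 3.215e-05, 6.430e-05]  ψ = [2, 0, 0, 4, 0]  (obs o_2=5)
t=3: δ = [4.465e-06, 1.786e-05, 1.488e-06, 3.572e-06, 1.340e-05]  ψ = [1, 1, 1, 4, 1]  (obs o_3=6)
backtrack: best end state = 1; path = [4, 0, 1, 1]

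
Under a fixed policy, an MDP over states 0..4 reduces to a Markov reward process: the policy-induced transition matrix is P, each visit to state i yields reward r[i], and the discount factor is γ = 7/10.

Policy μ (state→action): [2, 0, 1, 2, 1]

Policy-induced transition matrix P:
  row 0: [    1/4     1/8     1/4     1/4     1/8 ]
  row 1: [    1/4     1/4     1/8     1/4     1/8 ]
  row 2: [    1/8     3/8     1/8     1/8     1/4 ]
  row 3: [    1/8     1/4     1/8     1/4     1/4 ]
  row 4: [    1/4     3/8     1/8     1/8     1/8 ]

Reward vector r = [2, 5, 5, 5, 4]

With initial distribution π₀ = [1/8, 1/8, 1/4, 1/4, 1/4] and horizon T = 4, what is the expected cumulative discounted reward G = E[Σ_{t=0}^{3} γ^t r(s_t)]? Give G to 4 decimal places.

G = 10.8570

t=0: π = [0.1250, 0.1250, 0.2500, 0.2500, 0.2500], E[r] = 4.3750, γ^t·E[r] = 4.375000, running G = 4.375000
t=1: π = [0.1875, 0.2969, 0.1406, 0.1875, 0.1875], E[r] = 4.2500, γ^t·E[r] = 2.975000, running G = 7.350000
t=2: π = [0.2090, 0.2676, 0.1484, 0.2090, 0.1660], E[r] = 4.2070, γ^t·E[r] = 2.061445, running G = 9.411445
t=3: π = [0.2053, 0.2632, 0.1511, 0.2107, 0.1697], E[r] = 4.2144, γ^t·E[r] = 1.445524, running G = 10.856969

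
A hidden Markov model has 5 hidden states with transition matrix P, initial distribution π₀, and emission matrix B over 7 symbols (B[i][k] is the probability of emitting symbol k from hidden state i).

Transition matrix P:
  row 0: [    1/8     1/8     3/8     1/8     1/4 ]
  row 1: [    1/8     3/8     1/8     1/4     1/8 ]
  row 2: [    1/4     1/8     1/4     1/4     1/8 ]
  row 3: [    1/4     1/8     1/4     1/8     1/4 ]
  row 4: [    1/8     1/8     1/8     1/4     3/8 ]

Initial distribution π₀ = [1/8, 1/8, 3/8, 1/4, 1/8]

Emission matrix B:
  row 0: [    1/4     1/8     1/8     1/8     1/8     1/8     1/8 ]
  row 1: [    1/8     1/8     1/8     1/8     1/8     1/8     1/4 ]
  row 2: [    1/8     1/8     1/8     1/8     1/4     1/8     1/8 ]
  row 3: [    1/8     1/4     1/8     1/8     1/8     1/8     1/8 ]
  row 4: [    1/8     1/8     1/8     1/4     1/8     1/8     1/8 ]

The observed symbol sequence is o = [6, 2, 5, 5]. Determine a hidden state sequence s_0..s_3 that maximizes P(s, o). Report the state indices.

t=0: δ = [1.562e-02, 3.125e-02, 4.688e-02, 3.125e-02, 1.562e-02]  (obs o_0=6)
t=1: δ = [1.465e-03, 1.465e-03, 1.465e-03, 1.465e-03, 9.766e-04]  ψ = [2, 1, 2, 2, 3]  (obs o_1=2)
t=2: δ = [4.578e-05, 6.866e-05, 6.866e-05, 4.578e-05, 4.578e-05]  ψ = [2, 1, 0, 1, 0]  (obs o_2=5)
t=3: δ = [2.146e-06, 3.219e-06, 2.146e-06, 2.146e-06, 2.146e-06]  ψ = [2, 1, 0, 1, 4]  (obs o_3=5)
backtrack: best end state = 1; path = [1, 1, 1, 1]

path = [1, 1, 1, 1]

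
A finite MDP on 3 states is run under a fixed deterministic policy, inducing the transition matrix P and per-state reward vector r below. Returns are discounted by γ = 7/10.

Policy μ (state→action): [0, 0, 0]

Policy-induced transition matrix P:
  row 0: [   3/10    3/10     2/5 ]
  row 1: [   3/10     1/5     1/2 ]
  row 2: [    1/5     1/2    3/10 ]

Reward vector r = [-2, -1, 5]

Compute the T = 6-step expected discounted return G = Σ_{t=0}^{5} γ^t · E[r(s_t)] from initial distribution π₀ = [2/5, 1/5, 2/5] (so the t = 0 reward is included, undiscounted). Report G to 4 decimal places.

t=0: π = [0.4000, 0.2000, 0.4000], E[r] = 1.0000, γ^t·E[r] = 1.000000, running G = 1.000000
t=1: π = [0.2600, 0.3600, 0.3800], E[r] = 1.0200, γ^t·E[r] = 0.714000, running G = 1.714000
t=2: π = [0.2620, 0.3400, 0.3980], E[r] = 1.1260, γ^t·E[r] = 0.551740, running G = 2.265740
t=3: π = [0.2602, 0.3456, 0.3942], E[r] = 1.1050, γ^t·E[r] = 0.379015, running G = 2.644755
t=4: π = [0.2606, 0.3443, 0.3951], E[r] = 1.1103, γ^t·E[r] = 0.266573, running G = 2.911328
t=5: π = [0.2605, 0.3446, 0.3949], E[r] = 1.1090, γ^t·E[r] = 0.186389, running G = 3.097718

G = 3.0977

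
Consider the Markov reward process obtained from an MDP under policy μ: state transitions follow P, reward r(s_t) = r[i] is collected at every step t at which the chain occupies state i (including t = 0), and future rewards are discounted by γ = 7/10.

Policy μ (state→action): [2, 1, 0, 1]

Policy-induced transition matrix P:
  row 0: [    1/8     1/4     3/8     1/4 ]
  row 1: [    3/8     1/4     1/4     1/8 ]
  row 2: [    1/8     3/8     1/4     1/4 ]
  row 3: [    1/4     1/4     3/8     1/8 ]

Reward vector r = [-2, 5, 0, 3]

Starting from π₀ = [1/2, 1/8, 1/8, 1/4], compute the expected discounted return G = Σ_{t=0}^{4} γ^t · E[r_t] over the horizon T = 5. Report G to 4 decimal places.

t=0: π = [0.5000, 0.1250, 0.1250, 0.2500], E[r] = 0.3750, γ^t·E[r] = 0.375000, running G = 0.375000
t=1: π = [0.1875, 0.2656, 0.3438, 0.2031], E[r] = 1.5625, γ^t·E[r] = 1.093750, running G = 1.468750
t=2: π = [0.2168, 0.2930, 0.2988, 0.1914], E[r] = 1.6055, γ^t·E[r] = 0.786680, running G = 2.255430
t=3: π = [0.2222, 0.2874, 0.3010, 0.1895], E[r] = 1.5608, γ^t·E[r] = 0.535351, running G = 2.790781
t=4: π = [0.2205, 0.2876, 0.3015, 0.1904], E[r] = 1.5683, γ^t·E[r] = 0.376548, running G = 3.167329

G = 3.1673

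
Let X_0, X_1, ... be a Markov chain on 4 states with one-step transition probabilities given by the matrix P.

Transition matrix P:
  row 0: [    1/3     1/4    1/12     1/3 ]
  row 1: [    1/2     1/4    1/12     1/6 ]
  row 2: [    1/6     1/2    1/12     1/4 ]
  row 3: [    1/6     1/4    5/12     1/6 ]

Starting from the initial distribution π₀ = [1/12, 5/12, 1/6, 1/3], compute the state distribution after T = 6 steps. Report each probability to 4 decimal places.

π = [0.3161, 0.2903, 0.1609, 0.2328]

t=0: π = [0.0833, 0.4167, 0.1667, 0.3333]
t=1: π = [0.3194, 0.2917, 0.1944, 0.1944]
t=2: π = [0.3171, 0.2986, 0.1481, 0.2361]
t=3: π = [0.3191, 0.2870, 0.1620, 0.2319]
t=4: π = [0.3155, 0.2905, 0.1606, 0.2333]
t=5: π = [0.3161, 0.2902, 0.1611, 0.2326]
t=6: π = [0.3161, 0.2903, 0.1609, 0.2328]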